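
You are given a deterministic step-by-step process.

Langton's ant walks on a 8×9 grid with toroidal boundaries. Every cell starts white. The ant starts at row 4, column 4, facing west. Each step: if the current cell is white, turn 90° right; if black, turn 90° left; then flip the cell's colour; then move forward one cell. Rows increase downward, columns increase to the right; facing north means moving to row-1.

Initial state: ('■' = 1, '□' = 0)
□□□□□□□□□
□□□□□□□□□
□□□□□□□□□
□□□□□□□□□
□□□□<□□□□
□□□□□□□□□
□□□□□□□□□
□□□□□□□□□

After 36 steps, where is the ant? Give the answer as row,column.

4,8

k=0  □□□□□□□□□
□□□□□□□□□
□□□□□□□□□
□□□□□□□□□
□□□□<□□□□
□□□□□□□□□
□□□□□□□□□
□□□□□□□□□
k=1  □□□□□□□□□
□□□□□□□□□
□□□□□□□□□
□□□□^□□□□
□□□□■□□□□
□□□□□□□□□
□□□□□□□□□
□□□□□□□□□
k=2  □□□□□□□□□
□□□□□□□□□
□□□□□□□□□
□□□□■>□□□
□□□□■□□□□
□□□□□□□□□
□□□□□□□□□
□□□□□□□□□
k=3  □□□□□□□□□
□□□□□□□□□
□□□□□□□□□
□□□□■■□□□
□□□□■v□□□
□□□□□□□□□
□□□□□□□□□
□□□□□□□□□
k=4  □□□□□□□□□
□□□□□□□□□
□□□□□□□□□
□□□□■■□□□
□□□□<■□□□
□□□□□□□□□
□□□□□□□□□
□□□□□□□□□
k=5  □□□□□□□□□
□□□□□□□□□
□□□□□□□□□
□□□□■■□□□
□□□□□■□□□
□□□□v□□□□
□□□□□□□□□
□□□□□□□□□
k=6  □□□□□□□□□
□□□□□□□□□
□□□□□□□□□
□□□□■■□□□
□□□□□■□□□
□□□<■□□□□
□□□□□□□□□
□□□□□□□□□
k=7  □□□□□□□□□
□□□□□□□□□
□□□□□□□□□
□□□□■■□□□
□□□^□■□□□
□□□■■□□□□
□□□□□□□□□
□□□□□□□□□
k=8  □□□□□□□□□
□□□□□□□□□
□□□□□□□□□
□□□□■■□□□
□□□■>■□□□
□□□■■□□□□
□□□□□□□□□
□□□□□□□□□
k=9  □□□□□□□□□
□□□□□□□□□
□□□□□□□□□
□□□□■■□□□
□□□■■■□□□
□□□■v□□□□
□□□□□□□□□
□□□□□□□□□
k=10  □□□□□□□□□
□□□□□□□□□
□□□□□□□□□
□□□□■■□□□
□□□■■■□□□
□□□■□>□□□
□□□□□□□□□
□□□□□□□□□
k=11  □□□□□□□□□
□□□□□□□□□
□□□□□□□□□
□□□□■■□□□
□□□■■■□□□
□□□■□■□□□
□□□□□v□□□
□□□□□□□□□
k=12  □□□□□□□□□
□□□□□□□□□
□□□□□□□□□
□□□□■■□□□
□□□■■■□□□
□□□■□■□□□
□□□□<■□□□
□□□□□□□□□
k=13  □□□□□□□□□
□□□□□□□□□
□□□□□□□□□
□□□□■■□□□
□□□■■■□□□
□□□■^■□□□
□□□□■■□□□
□□□□□□□□□
k=14  □□□□□□□□□
□□□□□□□□□
□□□□□□□□□
□□□□■■□□□
□□□■■■□□□
□□□■■>□□□
□□□□■■□□□
□□□□□□□□□
k=15  □□□□□□□□□
□□□□□□□□□
□□□□□□□□□
□□□□■■□□□
□□□■■^□□□
□□□■■□□□□
□□□□■■□□□
□□□□□□□□□
k=16  □□□□□□□□□
□□□□□□□□□
□□□□□□□□□
□□□□■■□□□
□□□■<□□□□
□□□■■□□□□
□□□□■■□□□
□□□□□□□□□
k=17  □□□□□□□□□
□□□□□□□□□
□□□□□□□□□
□□□□■■□□□
□□□■□□□□□
□□□■v□□□□
□□□□■■□□□
□□□□□□□□□
k=18  □□□□□□□□□
□□□□□□□□□
□□□□□□□□□
□□□□■■□□□
□□□■□□□□□
□□□■□>□□□
□□□□■■□□□
□□□□□□□□□
k=19  □□□□□□□□□
□□□□□□□□□
□□□□□□□□□
□□□□■■□□□
□□□■□□□□□
□□□■□■□□□
□□□□■v□□□
□□□□□□□□□
k=20  □□□□□□□□□
□□□□□□□□□
□□□□□□□□□
□□□□■■□□□
□□□■□□□□□
□□□■□■□□□
□□□□■□>□□
□□□□□□□□□
k=21  □□□□□□□□□
□□□□□□□□□
□□□□□□□□□
□□□□■■□□□
□□□■□□□□□
□□□■□■□□□
□□□□■□■□□
□□□□□□v□□
k=22  □□□□□□□□□
□□□□□□□□□
□□□□□□□□□
□□□□■■□□□
□□□■□□□□□
□□□■□■□□□
□□□□■□■□□
□□□□□<■□□
k=23  □□□□□□□□□
□□□□□□□□□
□□□□□□□□□
□□□□■■□□□
□□□■□□□□□
□□□■□■□□□
□□□□■^■□□
□□□□□■■□□
k=24  □□□□□□□□□
□□□□□□□□□
□□□□□□□□□
□□□□■■□□□
□□□■□□□□□
□□□■□■□□□
□□□□■■>□□
□□□□□■■□□
k=25  □□□□□□□□□
□□□□□□□□□
□□□□□□□□□
□□□□■■□□□
□□□■□□□□□
□□□■□■^□□
□□□□■■□□□
□□□□□■■□□
k=26  □□□□□□□□□
□□□□□□□□□
□□□□□□□□□
□□□□■■□□□
□□□■□□□□□
□□□■□■■>□
□□□□■■□□□
□□□□□■■□□
k=27  □□□□□□□□□
□□□□□□□□□
□□□□□□□□□
□□□□■■□□□
□□□■□□□□□
□□□■□■■■□
□□□□■■□v□
□□□□□■■□□
k=28  □□□□□□□□□
□□□□□□□□□
□□□□□□□□□
□□□□■■□□□
□□□■□□□□□
□□□■□■■■□
□□□□■■<■□
□□□□□■■□□
k=29  □□□□□□□□□
□□□□□□□□□
□□□□□□□□□
□□□□■■□□□
□□□■□□□□□
□□□■□■^■□
□□□□■■■■□
□□□□□■■□□
k=30  □□□□□□□□□
□□□□□□□□□
□□□□□□□□□
□□□□■■□□□
□□□■□□□□□
□□□■□<□■□
□□□□■■■■□
□□□□□■■□□
k=31  □□□□□□□□□
□□□□□□□□□
□□□□□□□□□
□□□□■■□□□
□□□■□□□□□
□□□■□□□■□
□□□□■v■■□
□□□□□■■□□
k=32  □□□□□□□□□
□□□□□□□□□
□□□□□□□□□
□□□□■■□□□
□□□■□□□□□
□□□■□□□■□
□□□□■□>■□
□□□□□■■□□
k=33  □□□□□□□□□
□□□□□□□□□
□□□□□□□□□
□□□□■■□□□
□□□■□□□□□
□□□■□□^■□
□□□□■□□■□
□□□□□■■□□
k=34  □□□□□□□□□
□□□□□□□□□
□□□□□□□□□
□□□□■■□□□
□□□■□□□□□
□□□■□□■>□
□□□□■□□■□
□□□□□■■□□
k=35  □□□□□□□□□
□□□□□□□□□
□□□□□□□□□
□□□□■■□□□
□□□■□□□^□
□□□■□□■□□
□□□□■□□■□
□□□□□■■□□
k=36  □□□□□□□□□
□□□□□□□□□
□□□□□□□□□
□□□□■■□□□
□□□■□□□■>
□□□■□□■□□
□□□□■□□■□
□□□□□■■□□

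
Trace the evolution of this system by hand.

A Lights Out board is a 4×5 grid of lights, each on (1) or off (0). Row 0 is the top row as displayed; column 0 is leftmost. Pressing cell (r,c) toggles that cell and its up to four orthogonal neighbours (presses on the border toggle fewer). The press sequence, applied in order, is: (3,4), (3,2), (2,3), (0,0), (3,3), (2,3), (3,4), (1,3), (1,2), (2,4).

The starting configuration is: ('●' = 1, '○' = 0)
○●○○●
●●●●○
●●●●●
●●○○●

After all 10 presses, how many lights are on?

[0] ○●○○●
●●●●○
●●●●●
●●○○●
[1] ○●○○●
●●●●○
●●●●○
●●○●○
[2] ○●○○●
●●●●○
●●○●○
●○●○○
[3] ○●○○●
●●●○○
●●●○●
●○●●○
[4] ●○○○●
○●●○○
●●●○●
●○●●○
[5] ●○○○●
○●●○○
●●●●●
●○○○●
[6] ●○○○●
○●●●○
●●○○○
●○○●●
[7] ●○○○●
○●●●○
●●○○●
●○○○○
[8] ●○○●●
○●○○●
●●○●●
●○○○○
[9] ●○●●●
○○●●●
●●●●●
●○○○○
[10] ●○●●●
○○●●○
●●●○○
●○○○●

11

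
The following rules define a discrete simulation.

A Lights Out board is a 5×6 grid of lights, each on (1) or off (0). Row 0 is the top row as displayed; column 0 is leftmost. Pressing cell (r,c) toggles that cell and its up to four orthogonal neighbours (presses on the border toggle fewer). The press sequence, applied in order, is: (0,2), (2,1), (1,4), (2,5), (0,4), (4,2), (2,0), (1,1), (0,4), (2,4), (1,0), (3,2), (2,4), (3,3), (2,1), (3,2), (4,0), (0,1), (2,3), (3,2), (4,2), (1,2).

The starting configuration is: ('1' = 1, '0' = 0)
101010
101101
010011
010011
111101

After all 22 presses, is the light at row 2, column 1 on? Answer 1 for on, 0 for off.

1

step 0: 101010
101101
010011
010011
111101
step 1: 110110
100101
010011
010011
111101
step 2: 110110
110101
101011
000011
111101
step 3: 110100
110010
101001
000011
111101
step 4: 110100
110011
101010
000010
111101
step 5: 110011
110001
101010
000010
111101
step 6: 110011
110001
101010
001010
100001
step 7: 110011
010001
011010
101010
100001
step 8: 100011
101001
001010
101010
100001
step 9: 100100
101011
001010
101010
100001
step 10: 100100
101001
001101
101000
100001
step 11: 000100
011001
101101
101000
100001
step 12: 000100
011001
100101
110100
101001
step 13: 000100
011011
100010
110110
101001
step 14: 000100
011011
100110
111000
101101
step 15: 000100
001011
011110
101000
101101
step 16: 000100
001011
010110
110100
100101
step 17: 000100
001011
010110
010100
010101
step 18: 111100
011011
010110
010100
010101
step 19: 111100
011111
011000
010000
010101
step 20: 111100
011111
010000
001100
011101
step 21: 111100
011111
010000
000100
000001
step 22: 110100
000011
011000
000100
000001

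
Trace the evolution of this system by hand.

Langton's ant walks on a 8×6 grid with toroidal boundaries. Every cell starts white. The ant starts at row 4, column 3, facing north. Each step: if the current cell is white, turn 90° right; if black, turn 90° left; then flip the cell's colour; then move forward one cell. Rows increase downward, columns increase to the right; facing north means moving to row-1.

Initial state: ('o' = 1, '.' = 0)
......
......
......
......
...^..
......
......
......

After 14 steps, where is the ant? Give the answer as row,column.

5,2

t=0: ......
......
......
......
...^..
......
......
......
t=1: ......
......
......
......
...o>.
......
......
......
t=2: ......
......
......
......
...oo.
....v.
......
......
t=3: ......
......
......
......
...oo.
...<o.
......
......
t=4: ......
......
......
......
...^o.
...oo.
......
......
t=5: ......
......
......
......
..<.o.
...oo.
......
......
t=6: ......
......
......
..^...
..o.o.
...oo.
......
......
t=7: ......
......
......
..o>..
..o.o.
...oo.
......
......
t=8: ......
......
......
..oo..
..ovo.
...oo.
......
......
t=9: ......
......
......
..oo..
..<oo.
...oo.
......
......
t=10: ......
......
......
..oo..
...oo.
..voo.
......
......
t=11: ......
......
......
..oo..
...oo.
.<ooo.
......
......
t=12: ......
......
......
..oo..
.^.oo.
.oooo.
......
......
t=13: ......
......
......
..oo..
.o>oo.
.oooo.
......
......
t=14: ......
......
......
..oo..
.oooo.
.ovoo.
......
......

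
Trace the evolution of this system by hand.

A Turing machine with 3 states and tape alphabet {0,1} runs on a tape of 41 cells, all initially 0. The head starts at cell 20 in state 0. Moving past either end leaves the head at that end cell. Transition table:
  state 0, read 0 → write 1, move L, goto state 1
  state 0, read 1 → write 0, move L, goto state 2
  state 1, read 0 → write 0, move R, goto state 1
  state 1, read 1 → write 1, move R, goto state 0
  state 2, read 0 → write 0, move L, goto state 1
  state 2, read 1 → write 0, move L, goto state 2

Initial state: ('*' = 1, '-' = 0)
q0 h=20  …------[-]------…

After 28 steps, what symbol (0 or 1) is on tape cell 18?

0

gen 0: q0 h=20  …------[-]------…
gen 1: q1 h=19  …------[-]*-----…
gen 2: q1 h=20  …------[*]------…
gen 3: q0 h=21  …-----*[-]------…
gen 4: q1 h=20  …------[*]*-----…
gen 5: q0 h=21  …-----*[*]------…
gen 6: q2 h=20  …------[*]------…
gen 7: q2 h=19  …------[-]------…
gen 8: q1 h=18  …------[-]------…
gen 9: q1 h=19  …------[-]------…
gen 10: q1 h=20  …------[-]------…
gen 11: q1 h=21  …------[-]------…
gen 12: q1 h=22  …------[-]------…
gen 13: q1 h=23  …------[-]------…
gen 14: q1 h=24  …------[-]------…
gen 15: q1 h=25  …------[-]------…
gen 16: q1 h=26  …------[-]------…
gen 17: q1 h=27  …------[-]------…
gen 18: q1 h=28  …------[-]------…
gen 19: q1 h=29  …------[-]------…
gen 20: q1 h=30  …------[-]------…
gen 21: q1 h=31  …------[-]------…
gen 22: q1 h=32  …------[-]------…
gen 23: q1 h=33  …------[-]------…
gen 24: q1 h=34  …------[-]------|
gen 25: q1 h=35  …------[-]-----|
gen 26: q1 h=36  …------[-]----|
gen 27: q1 h=37  …------[-]---|
gen 28: q1 h=38  …------[-]--|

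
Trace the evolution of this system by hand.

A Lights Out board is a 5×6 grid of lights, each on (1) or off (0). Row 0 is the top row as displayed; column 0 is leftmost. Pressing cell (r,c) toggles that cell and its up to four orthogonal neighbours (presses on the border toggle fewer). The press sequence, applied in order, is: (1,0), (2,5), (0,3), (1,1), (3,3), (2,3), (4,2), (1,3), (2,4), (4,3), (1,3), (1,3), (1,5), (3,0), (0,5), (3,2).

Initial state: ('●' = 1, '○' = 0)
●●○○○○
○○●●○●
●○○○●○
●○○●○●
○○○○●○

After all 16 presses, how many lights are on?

gen 0: ●●○○○○
○○●●○●
●○○○●○
●○○●○●
○○○○●○
gen 1: ○●○○○○
●●●●○●
○○○○●○
●○○●○●
○○○○●○
gen 2: ○●○○○○
●●●●○○
○○○○○●
●○○●○○
○○○○●○
gen 3: ○●●●●○
●●●○○○
○○○○○●
●○○●○○
○○○○●○
gen 4: ○○●●●○
○○○○○○
○●○○○●
●○○●○○
○○○○●○
gen 5: ○○●●●○
○○○○○○
○●○●○●
●○●○●○
○○○●●○
gen 6: ○○●●●○
○○○●○○
○●●○●●
●○●●●○
○○○●●○
gen 7: ○○●●●○
○○○●○○
○●●○●●
●○○●●○
○●●○●○
gen 8: ○○●○●○
○○●○●○
○●●●●●
●○○●●○
○●●○●○
gen 9: ○○●○●○
○○●○○○
○●●○○○
●○○●○○
○●●○●○
gen 10: ○○●○●○
○○●○○○
○●●○○○
●○○○○○
○●○●○○
gen 11: ○○●●●○
○○○●●○
○●●●○○
●○○○○○
○●○●○○
gen 12: ○○●○●○
○○●○○○
○●●○○○
●○○○○○
○●○●○○
gen 13: ○○●○●●
○○●○●●
○●●○○●
●○○○○○
○●○●○○
gen 14: ○○●○●●
○○●○●●
●●●○○●
○●○○○○
●●○●○○
gen 15: ○○●○○○
○○●○●○
●●●○○●
○●○○○○
●●○●○○
gen 16: ○○●○○○
○○●○●○
●●○○○●
○○●●○○
●●●●○○

12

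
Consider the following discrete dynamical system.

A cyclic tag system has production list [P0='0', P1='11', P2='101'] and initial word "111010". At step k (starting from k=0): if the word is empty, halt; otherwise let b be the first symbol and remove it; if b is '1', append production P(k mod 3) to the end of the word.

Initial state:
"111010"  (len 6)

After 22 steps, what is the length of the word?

[0] "111010"  (len 6)
[1] "110100"  (len 6)
[2] "1010011"  (len 7)
[3] "010011101"  (len 9)
[4] "10011101"  (len 8)
[5] "001110111"  (len 9)
[6] "01110111"  (len 8)
[7] "1110111"  (len 7)
[8] "11011111"  (len 8)
[9] "1011111101"  (len 10)
[10] "0111111010"  (len 10)
[11] "111111010"  (len 9)
[12] "11111010101"  (len 11)
[13] "11110101010"  (len 11)
[14] "111010101011"  (len 12)
[15] "11010101011101"  (len 14)
[16] "10101010111010"  (len 14)
[17] "010101011101011"  (len 15)
[18] "10101011101011"  (len 14)
[19] "01010111010110"  (len 14)
[20] "1010111010110"  (len 13)
[21] "010111010110101"  (len 15)
[22] "10111010110101"  (len 14)

14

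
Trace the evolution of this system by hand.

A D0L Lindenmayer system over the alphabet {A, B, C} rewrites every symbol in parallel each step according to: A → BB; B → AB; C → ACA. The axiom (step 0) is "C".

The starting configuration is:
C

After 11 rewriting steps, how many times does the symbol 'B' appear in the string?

[0] C
[1] ACA
[2] BBACABB
[3] ABABBBACABBABAB
[4] BBABBBABABABBBACABBABABBBABBBAB
[5] ABABBBABABABBBABBBABBBABABABBBACABBABABBBABBBABABABBBABABABBBAB
[6] BBABBBABABABBBABBBABBBABABABBBABABABBBABABABBBABBBABBBABAB…ABBBABBBABABABBBABABABBBABBBABBBABABABBBABBBABBBABABABBBAB  (len 127)
[7] ABABBBABABABBBABBBABBBABABABBBABABABBBABABABBBABBBABBBABAB…ABABABBBABBBABBBABABABBBABABABBBABABABBBABBBABBBABABABBBAB  (len 255)
[8] BBABBBABABABBBABBBABBBABABABBBABABABBBABABABBBABBBABBBABAB…ABABABBBABBBABBBABABABBBABABABBBABABABBBABBBABBBABABABBBAB  (len 511)
[9] ABABBBABABABBBABBBABBBABABABBBABABABBBABABABBBABBBABBBABAB…ABABABBBABBBABBBABABABBBABABABBBABABABBBABBBABBBABABABBBAB  (len 1023)
[10] BBABBBABABABBBABBBABBBABABABBBABABABBBABABABBBABBBABBBABAB…ABABABBBABBBABBBABABABBBABABABBBABABABBBABBBABBBABABABBBAB  (len 2047)
[11] ABABBBABABABBBABBBABBBABABABBBABABABBBABABABBBABBBABBBABAB…ABABABBBABBBABBBABABABBBABABABBBABABABBBABBBABBBABABABBBAB  (len 4095)

2728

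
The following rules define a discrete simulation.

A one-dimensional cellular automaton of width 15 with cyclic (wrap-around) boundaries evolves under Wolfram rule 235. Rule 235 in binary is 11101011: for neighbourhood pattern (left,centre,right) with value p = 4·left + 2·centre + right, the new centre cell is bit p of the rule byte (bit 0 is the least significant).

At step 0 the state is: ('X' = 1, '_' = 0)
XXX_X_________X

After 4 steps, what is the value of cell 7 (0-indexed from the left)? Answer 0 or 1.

t=0: XXX_X_________X
t=1: XXXX__XXXXXXXXX
t=2: XXXX_XXXXXXXXXX
t=3: XXXXXXXXXXXXXXX
t=4: XXXXXXXXXXXXXXX

1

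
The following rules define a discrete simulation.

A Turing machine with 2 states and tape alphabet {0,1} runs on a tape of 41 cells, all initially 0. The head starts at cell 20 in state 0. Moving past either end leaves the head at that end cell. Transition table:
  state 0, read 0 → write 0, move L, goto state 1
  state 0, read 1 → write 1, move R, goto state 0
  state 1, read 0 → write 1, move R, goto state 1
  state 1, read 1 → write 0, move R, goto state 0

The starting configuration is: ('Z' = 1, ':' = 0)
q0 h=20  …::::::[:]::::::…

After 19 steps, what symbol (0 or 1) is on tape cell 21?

1

k=0  q0 h=20  …::::::[:]::::::…
k=1  q1 h=19  …::::::[:]::::::…
k=2  q1 h=20  …:::::Z[:]::::::…
k=3  q1 h=21  …::::ZZ[:]::::::…
k=4  q1 h=22  …:::ZZZ[:]::::::…
k=5  q1 h=23  …::ZZZZ[:]::::::…
k=6  q1 h=24  …:ZZZZZ[:]::::::…
k=7  q1 h=25  …ZZZZZZ[:]::::::…
k=8  q1 h=26  …ZZZZZZ[:]::::::…
k=9  q1 h=27  …ZZZZZZ[:]::::::…
k=10  q1 h=28  …ZZZZZZ[:]::::::…
k=11  q1 h=29  …ZZZZZZ[:]::::::…
k=12  q1 h=30  …ZZZZZZ[:]::::::…
k=13  q1 h=31  …ZZZZZZ[:]::::::…
k=14  q1 h=32  …ZZZZZZ[:]::::::…
k=15  q1 h=33  …ZZZZZZ[:]::::::…
k=16  q1 h=34  …ZZZZZZ[:]::::::|
k=17  q1 h=35  …ZZZZZZ[:]:::::|
k=18  q1 h=36  …ZZZZZZ[:]::::|
k=19  q1 h=37  …ZZZZZZ[:]:::|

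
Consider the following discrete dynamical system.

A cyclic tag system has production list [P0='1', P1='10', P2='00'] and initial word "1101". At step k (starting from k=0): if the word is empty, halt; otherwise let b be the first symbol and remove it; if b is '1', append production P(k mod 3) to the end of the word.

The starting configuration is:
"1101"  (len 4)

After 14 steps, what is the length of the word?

[0] "1101"  (len 4)
[1] "1011"  (len 4)
[2] "01110"  (len 5)
[3] "1110"  (len 4)
[4] "1101"  (len 4)
[5] "10110"  (len 5)
[6] "011000"  (len 6)
[7] "11000"  (len 5)
[8] "100010"  (len 6)
[9] "0001000"  (len 7)
[10] "001000"  (len 6)
[11] "01000"  (len 5)
[12] "1000"  (len 4)
[13] "0001"  (len 4)
[14] "001"  (len 3)

3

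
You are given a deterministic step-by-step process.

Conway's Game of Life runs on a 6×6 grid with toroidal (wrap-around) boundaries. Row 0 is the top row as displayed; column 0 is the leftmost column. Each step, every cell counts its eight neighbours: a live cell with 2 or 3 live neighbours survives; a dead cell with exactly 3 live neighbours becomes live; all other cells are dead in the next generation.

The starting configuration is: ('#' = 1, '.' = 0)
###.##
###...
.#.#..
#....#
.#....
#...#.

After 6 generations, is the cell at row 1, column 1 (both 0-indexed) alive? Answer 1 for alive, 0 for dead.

0) ###.##
###...
.#.#..
#....#
.#....
#...#.
1) ..#.#.
....#.
.....#
###...
.#....
..###.
2) ..#.##
...###
##...#
###...
#.....
.##.#.
3) ###...
.###..
...#..
..#...
#..#.#
###.#.
4) .....#
#..#..
.#.#..
..###.
#..###
....#.
5) ....##
#.#.#.
.#....
##....
..#...
#..#..
6) ##..#.
##.##.
..#..#
###...
#.#...
...###

1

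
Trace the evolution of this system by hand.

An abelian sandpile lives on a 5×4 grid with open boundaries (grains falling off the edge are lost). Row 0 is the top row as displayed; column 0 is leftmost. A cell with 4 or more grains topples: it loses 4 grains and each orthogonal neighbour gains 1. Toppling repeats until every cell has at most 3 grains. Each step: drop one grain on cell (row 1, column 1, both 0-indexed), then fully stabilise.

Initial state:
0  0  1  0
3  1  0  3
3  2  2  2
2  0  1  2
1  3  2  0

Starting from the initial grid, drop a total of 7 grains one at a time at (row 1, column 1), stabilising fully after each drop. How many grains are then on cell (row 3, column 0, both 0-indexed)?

step 0: 0  0  1  0
3  1  0  3
3  2  2  2
2  0  1  2
1  3  2  0
step 1: 0  0  1  0
3  2  0  3
3  2  2  2
2  0  1  2
1  3  2  0
step 2: 0  0  1  0
3  3  0  3
3  2  2  2
2  0  1  2
1  3  2  0
step 3: 1  1  1  0
1  2  1  3
1  0  3  2
3  1  1  2
1  3  2  0
step 4: 1  1  1  0
1  3  1  3
1  0  3  2
3  1  1  2
1  3  2  0
step 5: 1  2  1  0
2  0  2  3
1  1  3  2
3  1  1  2
1  3  2  0
step 6: 1  2  1  0
2  1  2  3
1  1  3  2
3  1  1  2
1  3  2  0
step 7: 1  2  1  0
2  2  2  3
1  1  3  2
3  1  1  2
1  3  2  0

3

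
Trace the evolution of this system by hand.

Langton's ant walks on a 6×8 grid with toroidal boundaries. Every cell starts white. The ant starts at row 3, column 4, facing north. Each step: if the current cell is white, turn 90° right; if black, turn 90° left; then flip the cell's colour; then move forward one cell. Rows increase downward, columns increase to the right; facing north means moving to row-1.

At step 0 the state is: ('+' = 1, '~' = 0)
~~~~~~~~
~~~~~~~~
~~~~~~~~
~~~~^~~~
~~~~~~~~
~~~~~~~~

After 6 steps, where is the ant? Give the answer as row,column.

gen 0: ~~~~~~~~
~~~~~~~~
~~~~~~~~
~~~~^~~~
~~~~~~~~
~~~~~~~~
gen 1: ~~~~~~~~
~~~~~~~~
~~~~~~~~
~~~~+>~~
~~~~~~~~
~~~~~~~~
gen 2: ~~~~~~~~
~~~~~~~~
~~~~~~~~
~~~~++~~
~~~~~v~~
~~~~~~~~
gen 3: ~~~~~~~~
~~~~~~~~
~~~~~~~~
~~~~++~~
~~~~<+~~
~~~~~~~~
gen 4: ~~~~~~~~
~~~~~~~~
~~~~~~~~
~~~~^+~~
~~~~++~~
~~~~~~~~
gen 5: ~~~~~~~~
~~~~~~~~
~~~~~~~~
~~~<~+~~
~~~~++~~
~~~~~~~~
gen 6: ~~~~~~~~
~~~~~~~~
~~~^~~~~
~~~+~+~~
~~~~++~~
~~~~~~~~

2,3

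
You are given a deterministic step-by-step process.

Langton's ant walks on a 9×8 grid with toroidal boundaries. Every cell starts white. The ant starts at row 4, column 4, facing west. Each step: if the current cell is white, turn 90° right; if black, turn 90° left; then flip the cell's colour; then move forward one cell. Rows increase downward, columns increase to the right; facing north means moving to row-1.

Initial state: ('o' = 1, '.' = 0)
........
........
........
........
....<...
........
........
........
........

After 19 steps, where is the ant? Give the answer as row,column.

6,5

0) ........
........
........
........
....<...
........
........
........
........
1) ........
........
........
....^...
....o...
........
........
........
........
2) ........
........
........
....o>..
....o...
........
........
........
........
3) ........
........
........
....oo..
....ov..
........
........
........
........
4) ........
........
........
....oo..
....<o..
........
........
........
........
5) ........
........
........
....oo..
.....o..
....v...
........
........
........
6) ........
........
........
....oo..
.....o..
...<o...
........
........
........
7) ........
........
........
....oo..
...^.o..
...oo...
........
........
........
8) ........
........
........
....oo..
...o>o..
...oo...
........
........
........
9) ........
........
........
....oo..
...ooo..
...ov...
........
........
........
10) ........
........
........
....oo..
...ooo..
...o.>..
........
........
........
11) ........
........
........
....oo..
...ooo..
...o.o..
.....v..
........
........
12) ........
........
........
....oo..
...ooo..
...o.o..
....<o..
........
........
13) ........
........
........
....oo..
...ooo..
...o^o..
....oo..
........
........
14) ........
........
........
....oo..
...ooo..
...oo>..
....oo..
........
........
15) ........
........
........
....oo..
...oo^..
...oo...
....oo..
........
........
16) ........
........
........
....oo..
...o<...
...oo...
....oo..
........
........
17) ........
........
........
....oo..
...o....
...ov...
....oo..
........
........
18) ........
........
........
....oo..
...o....
...o.>..
....oo..
........
........
19) ........
........
........
....oo..
...o....
...o.o..
....ov..
........
........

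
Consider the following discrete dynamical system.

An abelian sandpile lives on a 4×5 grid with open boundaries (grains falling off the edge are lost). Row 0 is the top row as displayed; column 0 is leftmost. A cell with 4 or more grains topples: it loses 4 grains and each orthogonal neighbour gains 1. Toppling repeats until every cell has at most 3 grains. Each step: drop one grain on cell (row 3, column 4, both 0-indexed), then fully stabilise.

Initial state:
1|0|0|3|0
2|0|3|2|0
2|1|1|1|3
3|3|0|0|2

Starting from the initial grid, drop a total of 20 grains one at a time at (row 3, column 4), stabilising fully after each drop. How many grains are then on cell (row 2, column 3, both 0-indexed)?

0

k=0  1|0|0|3|0
2|0|3|2|0
2|1|1|1|3
3|3|0|0|2
k=1  1|0|0|3|0
2|0|3|2|0
2|1|1|1|3
3|3|0|0|3
k=2  1|0|0|3|0
2|0|3|2|1
2|1|1|2|0
3|3|0|1|1
k=3  1|0|0|3|0
2|0|3|2|1
2|1|1|2|0
3|3|0|1|2
k=4  1|0|0|3|0
2|0|3|2|1
2|1|1|2|0
3|3|0|1|3
k=5  1|0|0|3|0
2|0|3|2|1
2|1|1|2|1
3|3|0|2|0
k=6  1|0|0|3|0
2|0|3|2|1
2|1|1|2|1
3|3|0|2|1
k=7  1|0|0|3|0
2|0|3|2|1
2|1|1|2|1
3|3|0|2|2
k=8  1|0|0|3|0
2|0|3|2|1
2|1|1|2|1
3|3|0|2|3
k=9  1|0|0|3|0
2|0|3|2|1
2|1|1|2|2
3|3|0|3|0
k=10  1|0|0|3|0
2|0|3|2|1
2|1|1|2|2
3|3|0|3|1
k=11  1|0|0|3|0
2|0|3|2|1
2|1|1|2|2
3|3|0|3|2
k=12  1|0|0|3|0
2|0|3|2|1
2|1|1|2|2
3|3|0|3|3
k=13  1|0|0|3|0
2|0|3|2|1
2|1|1|3|3
3|3|1|0|1
k=14  1|0|0|3|0
2|0|3|2|1
2|1|1|3|3
3|3|1|0|2
k=15  1|0|0|3|0
2|0|3|2|1
2|1|1|3|3
3|3|1|0|3
k=16  1|0|0|3|0
2|0|3|3|2
2|1|2|0|1
3|3|1|2|1
k=17  1|0|0|3|0
2|0|3|3|2
2|1|2|0|1
3|3|1|2|2
k=18  1|0|0|3|0
2|0|3|3|2
2|1|2|0|1
3|3|1|2|3
k=19  1|0|0|3|0
2|0|3|3|2
2|1|2|0|2
3|3|1|3|0
k=20  1|0|0|3|0
2|0|3|3|2
2|1|2|0|2
3|3|1|3|1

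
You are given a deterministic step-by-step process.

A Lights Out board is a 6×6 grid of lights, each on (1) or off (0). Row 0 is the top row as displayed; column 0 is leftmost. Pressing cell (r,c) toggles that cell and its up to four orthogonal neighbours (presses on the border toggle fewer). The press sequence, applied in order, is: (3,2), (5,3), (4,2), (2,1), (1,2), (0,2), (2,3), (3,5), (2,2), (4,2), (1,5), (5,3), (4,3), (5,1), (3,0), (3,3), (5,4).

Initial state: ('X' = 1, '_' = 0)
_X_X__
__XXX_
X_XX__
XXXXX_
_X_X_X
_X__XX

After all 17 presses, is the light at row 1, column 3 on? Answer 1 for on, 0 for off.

gen 0: _X_X__
__XXX_
X_XX__
XXXXX_
_X_X_X
_X__XX
gen 1: _X_X__
__XXX_
X__X__
X___X_
_XXX_X
_X__XX
gen 2: _X_X__
__XXX_
X__X__
X___X_
_XX__X
_XXX_X
gen 3: _X_X__
__XXX_
X__X__
X_X_X_
___X_X
_X_X_X
gen 4: _X_X__
_XXXX_
_XXX__
XXX_X_
___X_X
_X_X_X
gen 5: _XXX__
____X_
_X_X__
XXX_X_
___X_X
_X_X_X
gen 6: ______
__X_X_
_X_X__
XXX_X_
___X_X
_X_X_X
gen 7: ______
__XXX_
_XX_X_
XXXXX_
___X_X
_X_X_X
gen 8: ______
__XXX_
_XX_XX
XXXX_X
___X__
_X_X_X
gen 9: ______
___XX_
___XXX
XX_X_X
___X__
_X_X_X
gen 10: ______
___XX_
___XXX
XXXX_X
_XX___
_XXX_X
gen 11: _____X
___X_X
___XX_
XXXX_X
_XX___
_XXX_X
gen 12: _____X
___X_X
___XX_
XXXX_X
_XXX__
_X__XX
gen 13: _____X
___X_X
___XX_
XXX__X
_X__X_
_X_XXX
gen 14: _____X
___X_X
___XX_
XXX__X
____X_
X_XXXX
gen 15: _____X
___X_X
X__XX_
__X__X
X___X_
X_XXXX
gen 16: _____X
___X_X
X___X_
___XXX
X__XX_
X_XXXX
gen 17: _____X
___X_X
X___X_
___XXX
X__X__
X_X___

1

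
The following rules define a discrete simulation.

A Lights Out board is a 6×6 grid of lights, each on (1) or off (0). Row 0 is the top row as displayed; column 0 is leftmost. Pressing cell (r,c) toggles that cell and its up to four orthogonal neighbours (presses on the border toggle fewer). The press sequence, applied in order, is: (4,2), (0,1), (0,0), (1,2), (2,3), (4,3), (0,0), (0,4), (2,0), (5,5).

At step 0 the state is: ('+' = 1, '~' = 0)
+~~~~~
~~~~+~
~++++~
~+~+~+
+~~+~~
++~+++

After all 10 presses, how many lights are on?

21

k=0  +~~~~~
~~~~+~
~++++~
~+~+~+
+~~+~~
++~+++
k=1  +~~~~~
~~~~+~
~++++~
~+++~+
+++~~~
++++++
k=2  ~++~~~
~+~~+~
~++++~
~+++~+
+++~~~
++++++
k=3  +~+~~~
++~~+~
~++++~
~+++~+
+++~~~
++++++
k=4  +~~~~~
+~+++~
~+~++~
~+++~+
+++~~~
++++++
k=5  +~~~~~
+~+~+~
~++~~~
~++~~+
+++~~~
++++++
k=6  +~~~~~
+~+~+~
~++~~~
~+++~+
++~++~
+++~++
k=7  ~+~~~~
~~+~+~
~++~~~
~+++~+
++~++~
+++~++
k=8  ~+~+++
~~+~~~
~++~~~
~+++~+
++~++~
+++~++
k=9  ~+~+++
+~+~~~
+~+~~~
++++~+
++~++~
+++~++
k=10  ~+~+++
+~+~~~
+~+~~~
++++~+
++~+++
+++~~~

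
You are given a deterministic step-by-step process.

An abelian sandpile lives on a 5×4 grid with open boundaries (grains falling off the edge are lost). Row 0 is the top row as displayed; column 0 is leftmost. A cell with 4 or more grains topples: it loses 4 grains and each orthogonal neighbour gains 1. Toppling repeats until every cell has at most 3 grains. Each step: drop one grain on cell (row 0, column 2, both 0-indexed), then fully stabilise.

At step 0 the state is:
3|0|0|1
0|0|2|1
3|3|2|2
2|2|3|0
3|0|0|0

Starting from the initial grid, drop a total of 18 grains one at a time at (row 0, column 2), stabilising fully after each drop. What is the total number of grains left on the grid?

gen 0: 3|0|0|1
0|0|2|1
3|3|2|2
2|2|3|0
3|0|0|0
gen 1: 3|0|1|1
0|0|2|1
3|3|2|2
2|2|3|0
3|0|0|0
gen 2: 3|0|2|1
0|0|2|1
3|3|2|2
2|2|3|0
3|0|0|0
gen 3: 3|0|3|1
0|0|2|1
3|3|2|2
2|2|3|0
3|0|0|0
gen 4: 3|1|0|2
0|0|3|1
3|3|2|2
2|2|3|0
3|0|0|0
gen 5: 3|1|1|2
0|0|3|1
3|3|2|2
2|2|3|0
3|0|0|0
gen 6: 3|1|2|2
0|0|3|1
3|3|2|2
2|2|3|0
3|0|0|0
gen 7: 3|1|3|2
0|0|3|1
3|3|2|2
2|2|3|0
3|0|0|0
gen 8: 3|2|1|3
0|1|0|2
3|3|3|2
2|2|3|0
3|0|0|0
gen 9: 3|2|2|3
0|1|0|2
3|3|3|2
2|2|3|0
3|0|0|0
gen 10: 3|2|3|3
0|1|0|2
3|3|3|2
2|2|3|0
3|0|0|0
gen 11: 3|3|1|0
0|1|1|3
3|3|3|2
2|2|3|0
3|0|0|0
gen 12: 3|3|2|0
0|1|1|3
3|3|3|2
2|2|3|0
3|0|0|0
gen 13: 3|3|3|0
0|1|1|3
3|3|3|2
2|2|3|0
3|0|0|0
gen 14: 0|1|1|1
1|2|2|3
3|3|3|2
2|2|3|0
3|0|0|0
gen 15: 0|1|2|1
1|2|2|3
3|3|3|2
2|2|3|0
3|0|0|0
gen 16: 0|1|3|1
1|2|2|3
3|3|3|2
2|2|3|0
3|0|0|0
gen 17: 0|2|0|2
1|2|3|3
3|3|3|2
2|2|3|0
3|0|0|0
gen 18: 0|2|1|2
1|2|3|3
3|3|3|2
2|2|3|0
3|0|0|0

35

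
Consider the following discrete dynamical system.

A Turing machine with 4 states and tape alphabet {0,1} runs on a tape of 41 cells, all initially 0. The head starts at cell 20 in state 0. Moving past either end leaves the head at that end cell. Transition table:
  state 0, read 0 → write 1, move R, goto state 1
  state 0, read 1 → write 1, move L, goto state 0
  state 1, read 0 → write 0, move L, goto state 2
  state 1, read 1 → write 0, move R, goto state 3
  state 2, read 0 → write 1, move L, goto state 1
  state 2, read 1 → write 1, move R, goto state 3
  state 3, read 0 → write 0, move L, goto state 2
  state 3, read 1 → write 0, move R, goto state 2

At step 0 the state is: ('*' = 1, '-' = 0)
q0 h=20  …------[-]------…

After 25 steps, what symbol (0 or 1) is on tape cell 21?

0

gen 0: q0 h=20  …------[-]------…
gen 1: q1 h=21  …-----*[-]------…
gen 2: q2 h=20  …------[*]------…
gen 3: q3 h=21  …-----*[-]------…
gen 4: q2 h=20  …------[*]------…
gen 5: q3 h=21  …-----*[-]------…
gen 6: q2 h=20  …------[*]------…
gen 7: q3 h=21  …-----*[-]------…
gen 8: q2 h=20  …------[*]------…
gen 9: q3 h=21  …-----*[-]------…
gen 10: q2 h=20  …------[*]------…
gen 11: q3 h=21  …-----*[-]------…
gen 12: q2 h=20  …------[*]------…
gen 13: q3 h=21  …-----*[-]------…
gen 14: q2 h=20  …------[*]------…
gen 15: q3 h=21  …-----*[-]------…
gen 16: q2 h=20  …------[*]------…
gen 17: q3 h=21  …-----*[-]------…
gen 18: q2 h=20  …------[*]------…
gen 19: q3 h=21  …-----*[-]------…
gen 20: q2 h=20  …------[*]------…
gen 21: q3 h=21  …-----*[-]------…
gen 22: q2 h=20  …------[*]------…
gen 23: q3 h=21  …-----*[-]------…
gen 24: q2 h=20  …------[*]------…
gen 25: q3 h=21  …-----*[-]------…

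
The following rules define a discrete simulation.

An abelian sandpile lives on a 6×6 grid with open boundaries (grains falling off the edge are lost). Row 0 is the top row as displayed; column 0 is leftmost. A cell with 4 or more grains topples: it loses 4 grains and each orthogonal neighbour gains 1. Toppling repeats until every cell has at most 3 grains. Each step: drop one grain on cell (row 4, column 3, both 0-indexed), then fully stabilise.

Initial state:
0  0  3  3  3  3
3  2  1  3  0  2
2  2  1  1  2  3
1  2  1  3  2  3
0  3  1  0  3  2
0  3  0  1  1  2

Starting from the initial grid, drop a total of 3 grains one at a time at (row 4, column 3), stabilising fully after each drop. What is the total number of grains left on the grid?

65

0) 0  0  3  3  3  3
3  2  1  3  0  2
2  2  1  1  2  3
1  2  1  3  2  3
0  3  1  0  3  2
0  3  0  1  1  2
1) 0  0  3  3  3  3
3  2  1  3  0  2
2  2  1  1  2  3
1  2  1  3  2  3
0  3  1  1  3  2
0  3  0  1  1  2
2) 0  0  3  3  3  3
3  2  1  3  0  2
2  2  1  1  2  3
1  2  1  3  2  3
0  3  1  2  3  2
0  3  0  1  1  2
3) 0  0  3  3  3  3
3  2  1  3  0  2
2  2  1  1  2  3
1  2  1  3  2  3
0  3  1  3  3  2
0  3  0  1  1  2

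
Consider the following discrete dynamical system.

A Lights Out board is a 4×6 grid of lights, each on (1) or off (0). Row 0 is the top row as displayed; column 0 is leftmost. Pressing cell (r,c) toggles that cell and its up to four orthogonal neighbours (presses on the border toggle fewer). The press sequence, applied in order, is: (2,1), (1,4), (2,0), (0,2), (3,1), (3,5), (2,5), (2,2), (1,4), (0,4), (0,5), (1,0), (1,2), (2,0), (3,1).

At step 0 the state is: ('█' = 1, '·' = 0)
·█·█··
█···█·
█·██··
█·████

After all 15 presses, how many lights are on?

gen 0: ·█·█··
█···█·
█·██··
█·████
gen 1: ·█·█··
██··█·
·█·█··
██████
gen 2: ·█·██·
██·█·█
·█·██·
██████
gen 3: ·█·██·
·█·█·█
█··██·
·█████
gen 4: ··█·█·
·███·█
█··██·
·█████
gen 5: ··█·█·
·███·█
██·██·
█··███
gen 6: ··█·█·
·███·█
██·███
█··█··
gen 7: ··█·█·
·███··
██·█··
█··█·█
gen 8: ··█·█·
·█·█··
█·█···
█·██·█
gen 9: ··█···
·█··██
█·█·█·
█·██·█
gen 10: ··████
·█···█
█·█·█·
█·██·█
gen 11: ··██··
·█····
█·█·█·
█·██·█
gen 12: █·██··
█·····
··█·█·
█·██·█
gen 13: █··█··
████··
····█·
█·██·█
gen 14: █··█··
·███··
██··█·
··██·█
gen 15: █··█··
·███··
█···█·
██·█·█

11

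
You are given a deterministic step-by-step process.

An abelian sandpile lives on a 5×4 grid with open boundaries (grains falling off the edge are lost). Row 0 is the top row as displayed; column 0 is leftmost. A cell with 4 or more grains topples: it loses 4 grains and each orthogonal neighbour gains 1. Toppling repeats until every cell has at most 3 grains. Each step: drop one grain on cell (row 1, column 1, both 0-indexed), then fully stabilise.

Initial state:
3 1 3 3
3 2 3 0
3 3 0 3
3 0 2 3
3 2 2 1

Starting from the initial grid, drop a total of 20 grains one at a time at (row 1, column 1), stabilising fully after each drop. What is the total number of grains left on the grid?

36

step 0: 3 1 3 3
3 2 3 0
3 3 0 3
3 0 2 3
3 2 2 1
step 1: 3 1 3 3
3 3 3 0
3 3 0 3
3 0 2 3
3 2 2 1
step 2: 1 1 2 0
3 0 2 2
2 2 2 3
1 2 2 3
0 3 2 1
step 3: 1 1 2 0
3 1 2 2
2 2 2 3
1 2 2 3
0 3 2 1
step 4: 1 1 2 0
3 2 2 2
2 2 2 3
1 2 2 3
0 3 2 1
step 5: 1 1 2 0
3 3 2 2
2 2 2 3
1 2 2 3
0 3 2 1
step 6: 2 2 2 0
0 1 3 2
3 3 2 3
1 2 2 3
0 3 2 1
step 7: 2 2 2 0
0 2 3 2
3 3 2 3
1 2 2 3
0 3 2 1
step 8: 2 2 2 0
0 3 3 2
3 3 2 3
1 2 2 3
0 3 2 1
step 9: 2 3 3 1
2 2 2 0
0 3 2 2
3 1 2 1
1 1 0 3
step 10: 2 3 3 1
2 3 2 0
0 3 2 2
3 1 2 1
1 1 0 3
step 11: 3 1 1 2
3 3 1 1
1 1 0 3
3 2 3 1
1 1 0 3
step 12: 0 3 1 2
1 1 2 1
2 2 0 3
3 2 3 1
1 1 0 3
step 13: 0 3 1 2
1 2 2 1
2 2 0 3
3 2 3 1
1 1 0 3
step 14: 0 3 1 2
1 3 2 1
2 2 0 3
3 2 3 1
1 1 0 3
step 15: 1 0 2 2
2 1 3 1
2 3 0 3
3 2 3 1
1 1 0 3
step 16: 1 0 2 2
2 2 3 1
2 3 0 3
3 2 3 1
1 1 0 3
step 17: 1 0 2 2
2 3 3 1
2 3 0 3
3 2 3 1
1 1 0 3
step 18: 1 1 3 2
3 2 0 2
3 0 2 3
3 3 3 1
1 1 0 3
step 19: 1 1 3 2
3 3 0 2
3 0 2 3
3 3 3 1
1 1 0 3
step 20: 2 2 3 2
1 1 1 2
1 3 3 3
1 1 0 2
2 2 1 3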